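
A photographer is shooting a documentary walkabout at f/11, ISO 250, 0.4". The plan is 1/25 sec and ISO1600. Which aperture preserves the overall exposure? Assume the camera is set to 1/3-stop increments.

f/9

Shutter speed: 0.4 → 0.3 → 1/4 → 1/5 → 1/6 → 1/8 → 1/10 → 1/13 → 1/15 → 1/20 → 1/25 — 3 1/3 stops shorter (darker).
ISO: 250 → 320 → 400 → 500 → 640 → 800 → 1000 → 1250 → 1600 — 2 2/3 stops higher (brighter).
Net change so far: 2/3 stop darker. Offset with the aperture: f/11 → f/10 → f/9.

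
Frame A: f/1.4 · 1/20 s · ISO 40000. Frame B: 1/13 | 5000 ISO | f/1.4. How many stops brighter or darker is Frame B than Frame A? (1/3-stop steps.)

2 1/3 stops darker

Aperture: unchanged.
Shutter speed: 1/20 → 1/15 → 1/13 — 2/3 stop slower (brighter).
ISO: 40000 → 32000 → 25600 → 20000 → 16000 → 12800 → 10000 → 8000 → 6400 → 5000 — 3 stops dropped (darker).
Net: +2/3 −3 = −2 1/3 stops.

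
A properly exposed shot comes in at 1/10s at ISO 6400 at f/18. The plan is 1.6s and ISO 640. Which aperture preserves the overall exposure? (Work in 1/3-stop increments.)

f/22

Shutter speed: 1/10 → 1/8 → 1/6 → 1/5 → 1/4 → 0.3 → 0.4 → 0.5 → 0.6 → 0.8 → 1 → 1.3 → 1.6 — 4 stops slower (brighter).
ISO: 6400 → 5000 → 4000 → 3200 → 2500 → 2000 → 1600 → 1250 → 1000 → 800 → 640 — 3 1/3 stops lower (darker).
Net change so far: 2/3 stop brighter. Offset with the aperture: f/18 → f/20 → f/22.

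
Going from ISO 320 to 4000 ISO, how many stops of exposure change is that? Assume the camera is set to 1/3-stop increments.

3 2/3 stops

320 → 400 → 500 → 640 → 800 → 1000 → 1250 → 1600 → 2000 → 2500 → 3200 → 4000 — count the steps: 11 third-stops = 3 2/3 stops.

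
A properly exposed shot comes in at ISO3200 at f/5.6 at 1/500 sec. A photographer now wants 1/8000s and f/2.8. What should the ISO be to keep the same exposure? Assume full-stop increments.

Shutter speed: 1/500 → 1/1000 → 1/2000 → 1/4000 → 1/8000 — 4 stops faster (darker).
Aperture: f/5.6 → f/4 → f/2.8 — 2 stops larger aperture (brighter).
Net change so far: 2 stops darker. Offset with the ISO: 3200 → 6400 → 12800.

ISO 12800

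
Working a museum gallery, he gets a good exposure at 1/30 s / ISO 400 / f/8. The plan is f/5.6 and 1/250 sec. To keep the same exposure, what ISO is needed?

ISO 1600

Aperture: f/8 → f/5.6 — 1 stop larger aperture (brighter).
Shutter speed: 1/30 → 1/60 → 1/125 → 1/250 — 3 stops faster (darker).
Net change so far: 2 stops darker. Offset with the ISO: 400 → 800 → 1600.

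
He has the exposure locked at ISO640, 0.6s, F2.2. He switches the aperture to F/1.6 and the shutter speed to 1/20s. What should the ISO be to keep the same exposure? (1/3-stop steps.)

ISO 4000

Aperture: f/2.2 → f/2 → f/1.8 → f/1.6 — 1 stop opened up (brighter).
Shutter speed: 0.6 → 0.5 → 0.4 → 0.3 → 1/4 → 1/5 → 1/6 → 1/8 → 1/10 → 1/13 → 1/15 → 1/20 — 3 2/3 stops faster (darker).
Net change so far: 2 2/3 stops darker. Offset with the ISO: 640 → 800 → 1000 → 1250 → 1600 → 2000 → 2500 → 3200 → 4000.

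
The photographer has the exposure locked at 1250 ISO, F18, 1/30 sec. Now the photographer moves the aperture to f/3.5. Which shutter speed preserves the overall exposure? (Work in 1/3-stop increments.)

Aperture: f/18 → f/16 → f/14 → f/13 → f/11 → f/10 → f/9 → f/8 → f/7.1 → f/6.3 → f/5.6 → f/5 → f/4.5 → f/4 → f/3.5 — 4 2/3 stops larger aperture (brighter).
Need 4 2/3 stops darker from the shutter speed: 1/30 → 1/40 → 1/50 → 1/60 → 1/80 → 1/100 → 1/125 → 1/160 → 1/200 → 1/250 → 1/320 → 1/400 → 1/500 → 1/640 → 1/800.

1/800s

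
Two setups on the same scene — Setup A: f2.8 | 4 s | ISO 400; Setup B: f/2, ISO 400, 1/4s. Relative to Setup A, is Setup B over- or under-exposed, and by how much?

Aperture: f/2.8 → f/2 — 1 stop wider (brighter).
Shutter speed: 4 → 2 → 1 → 1/2 → 1/4 — 4 stops shorter (darker).
ISO: unchanged.
Net: +1 −4 = −3 stops.

3 stops darker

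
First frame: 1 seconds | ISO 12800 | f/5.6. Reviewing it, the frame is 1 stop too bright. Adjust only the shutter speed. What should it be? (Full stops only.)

Overexposed by 1 stop → need 1 stop darker.
Shutter speed: 1 → 1/2.

1/2s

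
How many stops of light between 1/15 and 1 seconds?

1/15 → 1/8 → 1/4 → 1/2 → 1 — count the steps: 4 stops.

4 stops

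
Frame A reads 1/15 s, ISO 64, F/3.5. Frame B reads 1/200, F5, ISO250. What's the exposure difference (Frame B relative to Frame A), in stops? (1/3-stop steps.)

2 2/3 stops darker

Aperture: f/3.5 → f/4 → f/4.5 → f/5 — 1 stop narrower (darker).
Shutter speed: 1/15 → 1/20 → 1/25 → 1/30 → 1/40 → 1/50 → 1/60 → 1/80 → 1/100 → 1/125 → 1/160 → 1/200 — 3 2/3 stops shorter (darker).
ISO: 64 → 80 → 100 → 125 → 160 → 200 → 250 — 2 stops raised (brighter).
Net: −1 −3 2/3 +2 = −2 2/3 stops.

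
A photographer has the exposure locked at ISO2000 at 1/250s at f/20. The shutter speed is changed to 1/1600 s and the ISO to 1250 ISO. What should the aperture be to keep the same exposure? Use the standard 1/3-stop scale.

f/6.3

Shutter speed: 1/250 → 1/320 → 1/400 → 1/500 → 1/640 → 1/800 → 1/1000 → 1/1250 → 1/1600 — 2 2/3 stops shorter (darker).
ISO: 2000 → 1600 → 1250 — 2/3 stop lower (darker).
Net change so far: 3 1/3 stops darker. Offset with the aperture: f/20 → f/18 → f/16 → f/14 → f/13 → f/11 → f/10 → f/9 → f/8 → f/7.1 → f/6.3.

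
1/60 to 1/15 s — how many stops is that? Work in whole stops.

1/60 → 1/30 → 1/15 — count the steps: 2 stops.

2 stops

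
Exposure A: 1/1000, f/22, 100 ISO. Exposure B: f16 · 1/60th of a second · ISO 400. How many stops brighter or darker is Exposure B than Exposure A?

7 stops brighter

Aperture: f/22 → f/16 — 1 stop larger aperture (brighter).
Shutter speed: 1/1000 → 1/500 → 1/250 → 1/125 → 1/60 — 4 stops longer (brighter).
ISO: 100 → 200 → 400 — 2 stops higher (brighter).
Net: +1 +4 +2 = +7 stops.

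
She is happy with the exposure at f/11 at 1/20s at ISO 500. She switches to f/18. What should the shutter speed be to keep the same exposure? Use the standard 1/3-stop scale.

Aperture: f/11 → f/13 → f/14 → f/16 → f/18 — 1 1/3 stops stopped down (darker).
Need 1 1/3 stops brighter from the shutter speed: 1/20 → 1/15 → 1/13 → 1/10 → 1/8.

1/8s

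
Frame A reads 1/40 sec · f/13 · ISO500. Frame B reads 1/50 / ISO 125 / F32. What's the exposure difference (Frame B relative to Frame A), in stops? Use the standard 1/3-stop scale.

5 stops darker

Aperture: f/13 → f/14 → f/16 → f/18 → f/20 → f/22 → f/25 → f/29 → f/32 — 2 2/3 stops smaller aperture (darker).
Shutter speed: 1/40 → 1/50 — 1/3 stop faster (darker).
ISO: 500 → 400 → 320 → 250 → 200 → 160 → 125 — 2 stops dropped (darker).
Net: −2 2/3 −1/3 −2 = −5 stops.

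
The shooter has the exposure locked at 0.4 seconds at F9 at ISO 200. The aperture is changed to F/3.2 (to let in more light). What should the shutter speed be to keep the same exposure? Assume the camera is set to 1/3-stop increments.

Aperture: f/9 → f/8 → f/7.1 → f/6.3 → f/5.6 → f/5 → f/4.5 → f/4 → f/3.5 → f/3.2 — 3 stops wider (brighter).
Need 3 stops darker from the shutter speed: 0.4 → 0.3 → 1/4 → 1/5 → 1/6 → 1/8 → 1/10 → 1/13 → 1/15 → 1/20.

1/20s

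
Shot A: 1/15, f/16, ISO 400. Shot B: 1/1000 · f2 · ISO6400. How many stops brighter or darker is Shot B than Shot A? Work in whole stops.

Aperture: f/16 → f/11 → f/8 → f/5.6 → f/4 → f/2.8 → f/2 — 6 stops opened up (brighter).
Shutter speed: 1/15 → 1/30 → 1/60 → 1/125 → 1/250 → 1/500 → 1/1000 — 6 stops faster (darker).
ISO: 400 → 800 → 1600 → 3200 → 6400 — 4 stops raised (brighter).
Net: +6 −6 +4 = +4 stops.

4 stops brighter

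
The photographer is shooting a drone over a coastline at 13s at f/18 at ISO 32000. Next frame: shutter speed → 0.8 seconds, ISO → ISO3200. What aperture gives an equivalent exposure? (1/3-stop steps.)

Shutter speed: 13 → 10 → 8 → 6 → 5 → 4 → 3.2 → 2.5 → 2 → 1.6 → 1.3 → 1 → 0.8 — 4 stops shorter (darker).
ISO: 32000 → 25600 → 20000 → 16000 → 12800 → 10000 → 8000 → 6400 → 5000 → 4000 → 3200 — 3 1/3 stops lower (darker).
Net change so far: 7 1/3 stops darker. Offset with the aperture: f/18 → f/16 → f/14 → f/13 → f/11 → f/10 → f/9 → f/8 → f/7.1 → f/6.3 → f/5.6 → f/5 → f/4.5 → f/4 → f/3.5 → f/3.2 → f/2.8 → f/2.5 → f/2.2 → f/2 → f/1.8 → f/1.6 → f/1.4.

f/1.4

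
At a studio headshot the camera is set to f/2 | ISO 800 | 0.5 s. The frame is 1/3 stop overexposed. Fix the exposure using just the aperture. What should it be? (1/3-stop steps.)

Overexposed by 1/3 stop → need 1/3 stop darker.
Aperture: f/2 → f/2.2.

f/2.2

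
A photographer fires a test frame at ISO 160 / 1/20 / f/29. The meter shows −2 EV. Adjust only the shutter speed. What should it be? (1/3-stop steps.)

1/5s

Underexposed by 2 stops → need 2 stops brighter.
Shutter speed: 1/20 → 1/15 → 1/13 → 1/10 → 1/8 → 1/6 → 1/5.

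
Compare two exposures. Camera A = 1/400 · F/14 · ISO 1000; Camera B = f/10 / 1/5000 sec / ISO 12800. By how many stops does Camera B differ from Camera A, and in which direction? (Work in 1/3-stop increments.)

1 stop brighter

Aperture: f/14 → f/13 → f/11 → f/10 — 1 stop wider (brighter).
Shutter speed: 1/400 → 1/500 → 1/640 → 1/800 → 1/1000 → 1/1250 → 1/1600 → 1/2000 → 1/2500 → 1/3200 → 1/4000 → 1/5000 — 3 2/3 stops shorter (darker).
ISO: 1000 → 1250 → 1600 → 2000 → 2500 → 3200 → 4000 → 5000 → 6400 → 8000 → 10000 → 12800 — 3 2/3 stops raised (brighter).
Net: +1 −3 2/3 +3 2/3 = +1 stop.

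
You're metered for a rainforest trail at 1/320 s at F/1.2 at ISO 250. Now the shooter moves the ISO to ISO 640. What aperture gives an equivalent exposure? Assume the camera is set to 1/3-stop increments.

ISO: 250 → 320 → 400 → 500 → 640 — 1 1/3 stops raised (brighter).
Need 1 1/3 stops darker from the aperture: f/1.2 → f/1.4 → f/1.6 → f/1.8 → f/2.

f/2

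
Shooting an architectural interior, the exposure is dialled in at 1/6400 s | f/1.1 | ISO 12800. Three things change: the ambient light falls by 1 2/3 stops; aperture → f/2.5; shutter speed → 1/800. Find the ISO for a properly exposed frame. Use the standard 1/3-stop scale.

ISO 25600

Scene light: 1 2/3 stops darker.
Aperture: f/1.1 → f/1.2 → f/1.4 → f/1.6 → f/1.8 → f/2 → f/2.2 → f/2.5 — 2 1/3 stops smaller aperture (darker).
Shutter speed: 1/6400 → 1/5000 → 1/4000 → 1/3200 → 1/2500 → 1/2000 → 1/1600 → 1/1250 → 1/1000 → 1/800 — 3 stops slower (brighter).
Net so far: 1 stop darker. ISO: 12800 → 16000 → 20000 → 25600.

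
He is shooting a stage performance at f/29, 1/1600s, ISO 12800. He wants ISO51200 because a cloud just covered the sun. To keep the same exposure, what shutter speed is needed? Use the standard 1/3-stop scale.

1/6400s

ISO: 12800 → 16000 → 20000 → 25600 → 32000 → 40000 → 51200 — 2 stops raised (brighter).
Need 2 stops darker from the shutter speed: 1/1600 → 1/2000 → 1/2500 → 1/3200 → 1/4000 → 1/5000 → 1/6400.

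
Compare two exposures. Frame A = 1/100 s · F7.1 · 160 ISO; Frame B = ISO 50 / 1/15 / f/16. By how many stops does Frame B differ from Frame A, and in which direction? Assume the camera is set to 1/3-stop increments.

1 1/3 stops darker

Aperture: f/7.1 → f/8 → f/9 → f/10 → f/11 → f/13 → f/14 → f/16 — 2 1/3 stops smaller aperture (darker).
Shutter speed: 1/100 → 1/80 → 1/60 → 1/50 → 1/40 → 1/30 → 1/25 → 1/20 → 1/15 — 2 2/3 stops slower (brighter).
ISO: 160 → 125 → 100 → 80 → 64 → 50 — 1 2/3 stops dropped (darker).
Net: −2 1/3 +2 2/3 −1 2/3 = −1 1/3 stops.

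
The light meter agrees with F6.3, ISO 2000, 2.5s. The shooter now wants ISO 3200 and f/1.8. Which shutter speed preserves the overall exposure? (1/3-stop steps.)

1/8s

ISO: 2000 → 2500 → 3200 — 2/3 stop higher (brighter).
Aperture: f/6.3 → f/5.6 → f/5 → f/4.5 → f/4 → f/3.5 → f/3.2 → f/2.8 → f/2.5 → f/2.2 → f/2 → f/1.8 — 3 2/3 stops opened up (brighter).
Net change so far: 4 1/3 stops brighter. Offset with the shutter speed: 2.5 → 2 → 1.6 → 1.3 → 1 → 0.8 → 0.6 → 0.5 → 0.4 → 0.3 → 1/4 → 1/5 → 1/6 → 1/8.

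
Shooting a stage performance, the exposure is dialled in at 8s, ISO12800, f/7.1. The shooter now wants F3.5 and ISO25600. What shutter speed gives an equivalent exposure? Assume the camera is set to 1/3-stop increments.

1 s

Aperture: f/7.1 → f/6.3 → f/5.6 → f/5 → f/4.5 → f/4 → f/3.5 — 2 stops opened up (brighter).
ISO: 12800 → 16000 → 20000 → 25600 — 1 stop higher (brighter).
Net change so far: 3 stops brighter. Offset with the shutter speed: 8 → 6 → 5 → 4 → 3.2 → 2.5 → 2 → 1.6 → 1.3 → 1.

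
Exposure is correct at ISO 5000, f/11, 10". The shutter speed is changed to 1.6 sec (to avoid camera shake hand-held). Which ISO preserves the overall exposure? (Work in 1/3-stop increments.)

ISO 32000

Shutter speed: 10 → 8 → 6 → 5 → 4 → 3.2 → 2.5 → 2 → 1.6 — 2 2/3 stops shorter (darker).
Need 2 2/3 stops brighter from the ISO: 5000 → 6400 → 8000 → 10000 → 12800 → 16000 → 20000 → 25600 → 32000.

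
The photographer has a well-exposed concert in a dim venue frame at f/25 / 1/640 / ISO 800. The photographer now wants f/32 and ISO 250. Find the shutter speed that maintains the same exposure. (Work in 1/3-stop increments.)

1/125s

Aperture: f/25 → f/29 → f/32 — 2/3 stop narrower (darker).
ISO: 800 → 640 → 500 → 400 → 320 → 250 — 1 2/3 stops lower (darker).
Net change so far: 2 1/3 stops darker. Offset with the shutter speed: 1/640 → 1/500 → 1/400 → 1/320 → 1/250 → 1/200 → 1/160 → 1/125.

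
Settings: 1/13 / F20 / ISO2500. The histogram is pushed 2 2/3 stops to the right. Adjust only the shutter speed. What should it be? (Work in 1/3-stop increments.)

Overexposed by 2 2/3 stops → need 2 2/3 stops darker.
Shutter speed: 1/13 → 1/15 → 1/20 → 1/25 → 1/30 → 1/40 → 1/50 → 1/60 → 1/80.

1/80s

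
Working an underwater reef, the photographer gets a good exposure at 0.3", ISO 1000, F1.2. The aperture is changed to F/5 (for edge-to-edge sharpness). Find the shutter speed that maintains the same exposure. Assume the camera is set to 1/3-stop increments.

Aperture: f/1.2 → f/1.4 → f/1.6 → f/1.8 → f/2 → f/2.2 → f/2.5 → f/2.8 → f/3.2 → f/3.5 → f/4 → f/4.5 → f/5 — 4 stops narrower (darker).
Need 4 stops brighter from the shutter speed: 0.3 → 0.4 → 0.5 → 0.6 → 0.8 → 1 → 1.3 → 1.6 → 2 → 2.5 → 3.2 → 4 → 5.

5 s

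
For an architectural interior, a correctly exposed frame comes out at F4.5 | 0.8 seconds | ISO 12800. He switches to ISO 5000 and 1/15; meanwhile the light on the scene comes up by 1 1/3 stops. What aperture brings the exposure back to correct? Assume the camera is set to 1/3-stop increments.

Scene light: 1 1/3 stops brighter.
ISO: 12800 → 10000 → 8000 → 6400 → 5000 — 1 1/3 stops lower (darker).
Shutter speed: 0.8 → 0.6 → 0.5 → 0.4 → 0.3 → 1/4 → 1/5 → 1/6 → 1/8 → 1/10 → 1/13 → 1/15 — 3 2/3 stops faster (darker).
Net so far: 3 2/3 stops darker. Aperture: f/4.5 → f/4 → f/3.5 → f/3.2 → f/2.8 → f/2.5 → f/2.2 → f/2 → f/1.8 → f/1.6 → f/1.4 → f/1.2.

f/1.2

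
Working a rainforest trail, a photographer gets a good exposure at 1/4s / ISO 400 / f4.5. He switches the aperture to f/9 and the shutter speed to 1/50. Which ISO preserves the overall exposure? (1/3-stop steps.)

ISO 20000

Aperture: f/4.5 → f/5 → f/5.6 → f/6.3 → f/7.1 → f/8 → f/9 — 2 stops narrower (darker).
Shutter speed: 1/4 → 1/5 → 1/6 → 1/8 → 1/10 → 1/13 → 1/15 → 1/20 → 1/25 → 1/30 → 1/40 → 1/50 — 3 2/3 stops faster (darker).
Net change so far: 5 2/3 stops darker. Offset with the ISO: 400 → 500 → 640 → 800 → 1000 → 1250 → 1600 → 2000 → 2500 → 3200 → 4000 → 5000 → 6400 → 8000 → 10000 → 12800 → 16000 → 20000.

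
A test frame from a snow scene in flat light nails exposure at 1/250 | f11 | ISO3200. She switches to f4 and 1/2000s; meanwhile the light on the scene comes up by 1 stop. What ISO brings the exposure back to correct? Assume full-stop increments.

Scene light: 1 stop brighter.
Aperture: f/11 → f/8 → f/5.6 → f/4 — 3 stops wider (brighter).
Shutter speed: 1/250 → 1/500 → 1/1000 → 1/2000 — 3 stops faster (darker).
Net so far: 1 stop brighter. ISO: 3200 → 1600.

ISO 1600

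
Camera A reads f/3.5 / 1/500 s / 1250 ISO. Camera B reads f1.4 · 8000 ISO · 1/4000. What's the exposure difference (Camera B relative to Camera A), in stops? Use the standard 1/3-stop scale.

Aperture: f/3.5 → f/3.2 → f/2.8 → f/2.5 → f/2.2 → f/2 → f/1.8 → f/1.6 → f/1.4 — 2 2/3 stops opened up (brighter).
Shutter speed: 1/500 → 1/640 → 1/800 → 1/1000 → 1/1250 → 1/1600 → 1/2000 → 1/2500 → 1/3200 → 1/4000 — 3 stops shorter (darker).
ISO: 1250 → 1600 → 2000 → 2500 → 3200 → 4000 → 5000 → 6400 → 8000 — 2 2/3 stops raised (brighter).
Net: +2 2/3 −3 +2 2/3 = +2 1/3 stops.

2 1/3 stops brighter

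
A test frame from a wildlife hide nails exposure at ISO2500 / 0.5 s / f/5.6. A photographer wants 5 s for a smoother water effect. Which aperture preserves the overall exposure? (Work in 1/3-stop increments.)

Shutter speed: 0.5 → 0.6 → 0.8 → 1 → 1.3 → 1.6 → 2 → 2.5 → 3.2 → 4 → 5 — 3 1/3 stops slower (brighter).
Need 3 1/3 stops darker from the aperture: f/5.6 → f/6.3 → f/7.1 → f/8 → f/9 → f/10 → f/11 → f/13 → f/14 → f/16 → f/18.

f/18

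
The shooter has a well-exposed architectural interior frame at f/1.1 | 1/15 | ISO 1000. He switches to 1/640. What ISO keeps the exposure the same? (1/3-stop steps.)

Shutter speed: 1/15 → 1/20 → 1/25 → 1/30 → 1/40 → 1/50 → 1/60 → 1/80 → 1/100 → 1/125 → 1/160 → 1/200 → 1/250 → 1/320 → 1/400 → 1/500 → 1/640 — 5 1/3 stops faster (darker).
Need 5 1/3 stops brighter from the ISO: 1000 → 1250 → 1600 → 2000 → 2500 → 3200 → 4000 → 5000 → 6400 → 8000 → 10000 → 12800 → 16000 → 20000 → 25600 → 32000 → 40000.

ISO 40000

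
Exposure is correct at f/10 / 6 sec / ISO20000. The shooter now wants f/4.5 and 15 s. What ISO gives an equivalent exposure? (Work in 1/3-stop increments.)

Aperture: f/10 → f/9 → f/8 → f/7.1 → f/6.3 → f/5.6 → f/5 → f/4.5 — 2 1/3 stops wider (brighter).
Shutter speed: 6 → 8 → 10 → 13 → 15 — 1 1/3 stops longer (brighter).
Net change so far: 3 2/3 stops brighter. Offset with the ISO: 20000 → 16000 → 12800 → 10000 → 8000 → 6400 → 5000 → 4000 → 3200 → 2500 → 2000 → 1600.

ISO 1600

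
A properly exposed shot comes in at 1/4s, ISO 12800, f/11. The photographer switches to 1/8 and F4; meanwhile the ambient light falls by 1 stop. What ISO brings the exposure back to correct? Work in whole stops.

ISO 6400

Scene light: 1 stop darker.
Shutter speed: 1/4 → 1/8 — 1 stop shorter (darker).
Aperture: f/11 → f/8 → f/5.6 → f/4 — 3 stops wider (brighter).
Net so far: 1 stop brighter. ISO: 12800 → 6400.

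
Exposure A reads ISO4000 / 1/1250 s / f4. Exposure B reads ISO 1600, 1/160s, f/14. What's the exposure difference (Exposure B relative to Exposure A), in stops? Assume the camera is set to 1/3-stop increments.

2 stops darker

Aperture: f/4 → f/4.5 → f/5 → f/5.6 → f/6.3 → f/7.1 → f/8 → f/9 → f/10 → f/11 → f/13 → f/14 — 3 2/3 stops smaller aperture (darker).
Shutter speed: 1/1250 → 1/1000 → 1/800 → 1/640 → 1/500 → 1/400 → 1/320 → 1/250 → 1/200 → 1/160 — 3 stops longer (brighter).
ISO: 4000 → 3200 → 2500 → 2000 → 1600 — 1 1/3 stops dropped (darker).
Net: −3 2/3 +3 −1 1/3 = −2 stops.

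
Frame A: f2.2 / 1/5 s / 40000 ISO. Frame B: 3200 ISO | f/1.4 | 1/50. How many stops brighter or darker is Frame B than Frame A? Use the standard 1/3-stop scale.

Aperture: f/2.2 → f/2 → f/1.8 → f/1.6 → f/1.4 — 1 1/3 stops larger aperture (brighter).
Shutter speed: 1/5 → 1/6 → 1/8 → 1/10 → 1/13 → 1/15 → 1/20 → 1/25 → 1/30 → 1/40 → 1/50 — 3 1/3 stops faster (darker).
ISO: 40000 → 32000 → 25600 → 20000 → 16000 → 12800 → 10000 → 8000 → 6400 → 5000 → 4000 → 3200 — 3 2/3 stops lower (darker).
Net: +1 1/3 −3 1/3 −3 2/3 = −5 2/3 stops.

5 2/3 stops darker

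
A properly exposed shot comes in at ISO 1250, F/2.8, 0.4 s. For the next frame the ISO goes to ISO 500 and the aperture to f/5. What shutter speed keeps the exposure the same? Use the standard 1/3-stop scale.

ISO: 1250 → 1000 → 800 → 640 → 500 — 1 1/3 stops lower (darker).
Aperture: f/2.8 → f/3.2 → f/3.5 → f/4 → f/4.5 → f/5 — 1 2/3 stops smaller aperture (darker).
Net change so far: 3 stops darker. Offset with the shutter speed: 0.4 → 0.5 → 0.6 → 0.8 → 1 → 1.3 → 1.6 → 2 → 2.5 → 3.2.

3.2 s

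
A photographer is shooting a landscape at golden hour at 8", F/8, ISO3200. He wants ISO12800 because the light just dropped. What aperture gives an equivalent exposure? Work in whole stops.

f/16

ISO: 3200 → 6400 → 12800 — 2 stops raised (brighter).
Need 2 stops darker from the aperture: f/8 → f/11 → f/16.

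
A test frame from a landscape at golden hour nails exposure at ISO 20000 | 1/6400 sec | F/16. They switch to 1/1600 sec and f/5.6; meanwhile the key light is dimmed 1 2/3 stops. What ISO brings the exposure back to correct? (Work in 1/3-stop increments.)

Scene light: 1 2/3 stops darker.
Shutter speed: 1/6400 → 1/5000 → 1/4000 → 1/3200 → 1/2500 → 1/2000 → 1/1600 — 2 stops slower (brighter).
Aperture: f/16 → f/14 → f/13 → f/11 → f/10 → f/9 → f/8 → f/7.1 → f/6.3 → f/5.6 — 3 stops opened up (brighter).
Net so far: 3 1/3 stops brighter. ISO: 20000 → 16000 → 12800 → 10000 → 8000 → 6400 → 5000 → 4000 → 3200 → 2500 → 2000.

ISO 2000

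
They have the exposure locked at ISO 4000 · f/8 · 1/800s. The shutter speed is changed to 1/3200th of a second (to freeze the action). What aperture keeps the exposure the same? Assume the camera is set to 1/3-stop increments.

f/4

Shutter speed: 1/800 → 1/1000 → 1/1250 → 1/1600 → 1/2000 → 1/2500 → 1/3200 — 2 stops faster (darker).
Need 2 stops brighter from the aperture: f/8 → f/7.1 → f/6.3 → f/5.6 → f/5 → f/4.5 → f/4.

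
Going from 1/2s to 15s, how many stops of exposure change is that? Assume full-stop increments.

5 stops

1/2 → 1 → 2 → 4 → 8 → 15 — count the steps: 5 stops.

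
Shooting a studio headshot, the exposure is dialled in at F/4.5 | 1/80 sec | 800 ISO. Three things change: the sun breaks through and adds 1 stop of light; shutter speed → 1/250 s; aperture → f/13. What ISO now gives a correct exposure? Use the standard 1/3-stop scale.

ISO 10000

Scene light: 1 stop brighter.
Shutter speed: 1/80 → 1/100 → 1/125 → 1/160 → 1/200 → 1/250 — 1 2/3 stops faster (darker).
Aperture: f/4.5 → f/5 → f/5.6 → f/6.3 → f/7.1 → f/8 → f/9 → f/10 → f/11 → f/13 — 3 stops smaller aperture (darker).
Net so far: 3 2/3 stops darker. ISO: 800 → 1000 → 1250 → 1600 → 2000 → 2500 → 3200 → 4000 → 5000 → 6400 → 8000 → 10000.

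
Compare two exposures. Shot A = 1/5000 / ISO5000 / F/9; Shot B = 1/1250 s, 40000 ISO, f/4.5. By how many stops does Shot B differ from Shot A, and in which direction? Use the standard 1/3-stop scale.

Aperture: f/9 → f/8 → f/7.1 → f/6.3 → f/5.6 → f/5 → f/4.5 — 2 stops larger aperture (brighter).
Shutter speed: 1/5000 → 1/4000 → 1/3200 → 1/2500 → 1/2000 → 1/1600 → 1/1250 — 2 stops longer (brighter).
ISO: 5000 → 6400 → 8000 → 10000 → 12800 → 16000 → 20000 → 25600 → 32000 → 40000 — 3 stops raised (brighter).
Net: +2 +2 +3 = +7 stops.

7 stops brighter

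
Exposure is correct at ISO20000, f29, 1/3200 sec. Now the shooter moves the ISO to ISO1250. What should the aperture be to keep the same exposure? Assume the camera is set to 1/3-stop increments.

f/7.1

ISO: 20000 → 16000 → 12800 → 10000 → 8000 → 6400 → 5000 → 4000 → 3200 → 2500 → 2000 → 1600 → 1250 — 4 stops dropped (darker).
Need 4 stops brighter from the aperture: f/29 → f/25 → f/22 → f/20 → f/18 → f/16 → f/14 → f/13 → f/11 → f/10 → f/9 → f/8 → f/7.1.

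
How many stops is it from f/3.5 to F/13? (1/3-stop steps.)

3 2/3 stops

f/3.5 → f/4 → f/4.5 → f/5 → f/5.6 → f/6.3 → f/7.1 → f/8 → f/9 → f/10 → f/11 → f/13 — count the steps: 11 third-stops = 3 2/3 stops.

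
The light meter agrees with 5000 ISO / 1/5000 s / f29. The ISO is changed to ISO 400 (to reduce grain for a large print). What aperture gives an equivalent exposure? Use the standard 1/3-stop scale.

ISO: 5000 → 4000 → 3200 → 2500 → 2000 → 1600 → 1250 → 1000 → 800 → 640 → 500 → 400 — 3 2/3 stops dropped (darker).
Need 3 2/3 stops brighter from the aperture: f/29 → f/25 → f/22 → f/20 → f/18 → f/16 → f/14 → f/13 → f/11 → f/10 → f/9 → f/8.

f/8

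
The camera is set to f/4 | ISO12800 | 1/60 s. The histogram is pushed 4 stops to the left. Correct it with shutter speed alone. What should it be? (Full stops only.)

Underexposed by 4 stops → need 4 stops brighter.
Shutter speed: 1/60 → 1/30 → 1/15 → 1/8 → 1/4.

1/4s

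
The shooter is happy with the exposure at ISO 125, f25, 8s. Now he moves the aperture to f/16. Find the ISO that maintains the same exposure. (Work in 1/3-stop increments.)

ISO 50

Aperture: f/25 → f/22 → f/20 → f/18 → f/16 — 1 1/3 stops wider (brighter).
Need 1 1/3 stops darker from the ISO: 125 → 100 → 80 → 64 → 50.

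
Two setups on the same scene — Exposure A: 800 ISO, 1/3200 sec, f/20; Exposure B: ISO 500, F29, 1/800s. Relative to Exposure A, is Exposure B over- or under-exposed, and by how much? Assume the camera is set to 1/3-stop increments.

1/3 stop brighter

Aperture: f/20 → f/22 → f/25 → f/29 — 1 stop smaller aperture (darker).
Shutter speed: 1/3200 → 1/2500 → 1/2000 → 1/1600 → 1/1250 → 1/1000 → 1/800 — 2 stops slower (brighter).
ISO: 800 → 640 → 500 — 2/3 stop dropped (darker).
Net: −1 +2 −2/3 = +1/3 stops.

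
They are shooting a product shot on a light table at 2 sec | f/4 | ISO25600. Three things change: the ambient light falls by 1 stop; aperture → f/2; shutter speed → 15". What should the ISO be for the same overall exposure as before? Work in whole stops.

Scene light: 1 stop darker.
Aperture: f/4 → f/2.8 → f/2 — 2 stops wider (brighter).
Shutter speed: 2 → 4 → 8 → 15 — 3 stops slower (brighter).
Net so far: 4 stops brighter. ISO: 25600 → 12800 → 6400 → 3200 → 1600.

ISO 1600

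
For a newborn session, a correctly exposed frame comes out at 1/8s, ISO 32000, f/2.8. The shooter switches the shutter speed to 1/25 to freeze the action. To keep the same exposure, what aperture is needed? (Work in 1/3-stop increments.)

Shutter speed: 1/8 → 1/10 → 1/13 → 1/15 → 1/20 → 1/25 — 1 2/3 stops faster (darker).
Need 1 2/3 stops brighter from the aperture: f/2.8 → f/2.5 → f/2.2 → f/2 → f/1.8 → f/1.6.

f/1.6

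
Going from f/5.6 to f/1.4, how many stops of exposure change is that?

f/5.6 → f/4 → f/2.8 → f/2 → f/1.4 — count the steps: 4 stops.

4 stops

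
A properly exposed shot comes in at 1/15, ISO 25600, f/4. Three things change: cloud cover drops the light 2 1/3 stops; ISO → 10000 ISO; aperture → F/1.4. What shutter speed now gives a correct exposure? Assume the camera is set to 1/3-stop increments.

1/10s

Scene light: 2 1/3 stops darker.
ISO: 25600 → 20000 → 16000 → 12800 → 10000 — 1 1/3 stops dropped (darker).
Aperture: f/4 → f/3.5 → f/3.2 → f/2.8 → f/2.5 → f/2.2 → f/2 → f/1.8 → f/1.6 → f/1.4 — 3 stops larger aperture (brighter).
Net so far: 2/3 stop darker. Shutter speed: 1/15 → 1/13 → 1/10.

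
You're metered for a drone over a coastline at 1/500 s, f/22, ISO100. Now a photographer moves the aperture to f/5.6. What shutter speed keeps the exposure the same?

1/8000s

Aperture: f/22 → f/16 → f/11 → f/8 → f/5.6 — 4 stops larger aperture (brighter).
Need 4 stops darker from the shutter speed: 1/500 → 1/1000 → 1/2000 → 1/4000 → 1/8000.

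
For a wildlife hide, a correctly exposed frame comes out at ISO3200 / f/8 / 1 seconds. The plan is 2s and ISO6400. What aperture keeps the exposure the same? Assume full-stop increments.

f/16

Shutter speed: 1 → 2 — 1 stop longer (brighter).
ISO: 3200 → 6400 — 1 stop raised (brighter).
Net change so far: 2 stops brighter. Offset with the aperture: f/8 → f/11 → f/16.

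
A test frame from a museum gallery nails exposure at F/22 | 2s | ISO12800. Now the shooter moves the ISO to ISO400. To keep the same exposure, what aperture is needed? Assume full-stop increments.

f/4

ISO: 12800 → 6400 → 3200 → 1600 → 800 → 400 — 5 stops lower (darker).
Need 5 stops brighter from the aperture: f/22 → f/16 → f/11 → f/8 → f/5.6 → f/4.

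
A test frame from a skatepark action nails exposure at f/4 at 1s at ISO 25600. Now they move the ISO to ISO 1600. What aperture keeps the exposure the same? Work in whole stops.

ISO: 25600 → 12800 → 6400 → 3200 → 1600 — 4 stops lower (darker).
Need 4 stops brighter from the aperture: f/4 → f/2.8 → f/2 → f/1.4 → f/1.0.

f/1.0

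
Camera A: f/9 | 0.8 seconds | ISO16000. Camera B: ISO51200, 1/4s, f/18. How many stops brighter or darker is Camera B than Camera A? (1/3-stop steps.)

Aperture: f/9 → f/10 → f/11 → f/13 → f/14 → f/16 → f/18 — 2 stops narrower (darker).
Shutter speed: 0.8 → 0.6 → 0.5 → 0.4 → 0.3 → 1/4 — 1 2/3 stops faster (darker).
ISO: 16000 → 20000 → 25600 → 32000 → 40000 → 51200 — 1 2/3 stops raised (brighter).
Net: −2 −1 2/3 +1 2/3 = −2 stops.

2 stops darker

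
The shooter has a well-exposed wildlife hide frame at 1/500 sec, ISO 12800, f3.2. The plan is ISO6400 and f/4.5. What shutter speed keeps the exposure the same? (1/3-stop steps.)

ISO: 12800 → 10000 → 8000 → 6400 — 1 stop lower (darker).
Aperture: f/3.2 → f/3.5 → f/4 → f/4.5 — 1 stop narrower (darker).
Net change so far: 2 stops darker. Offset with the shutter speed: 1/500 → 1/400 → 1/320 → 1/250 → 1/200 → 1/160 → 1/125.

1/125s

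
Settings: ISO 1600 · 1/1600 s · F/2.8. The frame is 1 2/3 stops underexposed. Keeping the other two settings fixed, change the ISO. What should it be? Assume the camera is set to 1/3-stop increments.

Underexposed by 1 2/3 stops → need 1 2/3 stops brighter.
ISO: 1600 → 2000 → 2500 → 3200 → 4000 → 5000.

ISO 5000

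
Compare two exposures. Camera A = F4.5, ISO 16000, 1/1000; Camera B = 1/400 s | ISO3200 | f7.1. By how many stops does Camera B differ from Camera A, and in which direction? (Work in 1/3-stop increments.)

Aperture: f/4.5 → f/5 → f/5.6 → f/6.3 → f/7.1 — 1 1/3 stops narrower (darker).
Shutter speed: 1/1000 → 1/800 → 1/640 → 1/500 → 1/400 — 1 1/3 stops longer (brighter).
ISO: 16000 → 12800 → 10000 → 8000 → 6400 → 5000 → 4000 → 3200 — 2 1/3 stops lower (darker).
Net: −1 1/3 +1 1/3 −2 1/3 = −2 1/3 stops.

2 1/3 stops darker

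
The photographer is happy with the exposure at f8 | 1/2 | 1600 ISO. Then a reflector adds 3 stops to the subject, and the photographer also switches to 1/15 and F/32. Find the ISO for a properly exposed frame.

ISO 25600

Scene light: 3 stops brighter.
Shutter speed: 1/2 → 1/4 → 1/8 → 1/15 — 3 stops faster (darker).
Aperture: f/8 → f/11 → f/16 → f/22 → f/32 — 4 stops smaller aperture (darker).
Net so far: 4 stops darker. ISO: 1600 → 3200 → 6400 → 12800 → 25600.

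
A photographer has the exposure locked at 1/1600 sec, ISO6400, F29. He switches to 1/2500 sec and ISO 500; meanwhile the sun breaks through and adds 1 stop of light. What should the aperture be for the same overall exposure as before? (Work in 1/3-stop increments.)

Scene light: 1 stop brighter.
Shutter speed: 1/1600 → 1/2000 → 1/2500 — 2/3 stop faster (darker).
ISO: 6400 → 5000 → 4000 → 3200 → 2500 → 2000 → 1600 → 1250 → 1000 → 800 → 640 → 500 — 3 2/3 stops dropped (darker).
Net so far: 3 1/3 stops darker. Aperture: f/29 → f/25 → f/22 → f/20 → f/18 → f/16 → f/14 → f/13 → f/11 → f/10 → f/9.

f/9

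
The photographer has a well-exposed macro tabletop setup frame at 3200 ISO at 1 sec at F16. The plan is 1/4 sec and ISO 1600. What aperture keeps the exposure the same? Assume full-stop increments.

f/5.6

Shutter speed: 1 → 1/2 → 1/4 — 2 stops faster (darker).
ISO: 3200 → 1600 — 1 stop dropped (darker).
Net change so far: 3 stops darker. Offset with the aperture: f/16 → f/11 → f/8 → f/5.6.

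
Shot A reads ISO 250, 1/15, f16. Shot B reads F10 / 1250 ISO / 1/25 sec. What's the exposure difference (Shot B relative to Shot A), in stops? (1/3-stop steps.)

3 stops brighter

Aperture: f/16 → f/14 → f/13 → f/11 → f/10 — 1 1/3 stops larger aperture (brighter).
Shutter speed: 1/15 → 1/20 → 1/25 — 2/3 stop faster (darker).
ISO: 250 → 320 → 400 → 500 → 640 → 800 → 1000 → 1250 — 2 1/3 stops higher (brighter).
Net: +1 1/3 −2/3 +2 1/3 = +3 stops.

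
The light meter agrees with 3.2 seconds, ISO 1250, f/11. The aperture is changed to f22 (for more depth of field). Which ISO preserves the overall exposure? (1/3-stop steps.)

ISO 5000

Aperture: f/11 → f/13 → f/14 → f/16 → f/18 → f/20 → f/22 — 2 stops stopped down (darker).
Need 2 stops brighter from the ISO: 1250 → 1600 → 2000 → 2500 → 3200 → 4000 → 5000.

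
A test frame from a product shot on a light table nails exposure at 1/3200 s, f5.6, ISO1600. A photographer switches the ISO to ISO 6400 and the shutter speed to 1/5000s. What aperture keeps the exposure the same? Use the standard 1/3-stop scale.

ISO: 1600 → 2000 → 2500 → 3200 → 4000 → 5000 → 6400 — 2 stops higher (brighter).
Shutter speed: 1/3200 → 1/4000 → 1/5000 — 2/3 stop shorter (darker).
Net change so far: 1 1/3 stops brighter. Offset with the aperture: f/5.6 → f/6.3 → f/7.1 → f/8 → f/9.

f/9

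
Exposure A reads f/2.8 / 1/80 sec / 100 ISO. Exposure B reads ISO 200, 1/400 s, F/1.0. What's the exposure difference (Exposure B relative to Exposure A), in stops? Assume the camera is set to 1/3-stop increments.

1 2/3 stops brighter

Aperture: f/2.8 → f/2.5 → f/2.2 → f/2 → f/1.8 → f/1.6 → f/1.4 → f/1.2 → f/1.1 → f/1.0 — 3 stops larger aperture (brighter).
Shutter speed: 1/80 → 1/100 → 1/125 → 1/160 → 1/200 → 1/250 → 1/320 → 1/400 — 2 1/3 stops shorter (darker).
ISO: 100 → 125 → 160 → 200 — 1 stop raised (brighter).
Net: +3 −2 1/3 +1 = +1 2/3 stops.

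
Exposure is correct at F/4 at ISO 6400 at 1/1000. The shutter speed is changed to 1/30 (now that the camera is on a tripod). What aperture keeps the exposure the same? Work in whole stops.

f/22

Shutter speed: 1/1000 → 1/500 → 1/250 → 1/125 → 1/60 → 1/30 — 5 stops slower (brighter).
Need 5 stops darker from the aperture: f/4 → f/5.6 → f/8 → f/11 → f/16 → f/22.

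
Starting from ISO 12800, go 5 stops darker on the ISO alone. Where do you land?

ISO 400

ISO: 12800 → 6400 → 3200 → 1600 → 800 → 400 — 5 stops lower (darker).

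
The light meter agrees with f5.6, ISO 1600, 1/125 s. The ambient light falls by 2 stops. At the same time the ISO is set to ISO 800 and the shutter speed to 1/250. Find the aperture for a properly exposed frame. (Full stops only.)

Scene light: 2 stops darker.
ISO: 1600 → 800 — 1 stop lower (darker).
Shutter speed: 1/125 → 1/250 — 1 stop shorter (darker).
Net so far: 4 stops darker. Aperture: f/5.6 → f/4 → f/2.8 → f/2 → f/1.4.

f/1.4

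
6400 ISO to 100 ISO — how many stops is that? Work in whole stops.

6 stops

6400 → 3200 → 1600 → 800 → 400 → 200 → 100 — count the steps: 6 stops.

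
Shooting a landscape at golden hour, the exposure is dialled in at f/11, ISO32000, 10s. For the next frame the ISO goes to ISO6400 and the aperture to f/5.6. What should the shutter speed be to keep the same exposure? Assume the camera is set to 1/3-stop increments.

ISO: 32000 → 25600 → 20000 → 16000 → 12800 → 10000 → 8000 → 6400 — 2 1/3 stops dropped (darker).
Aperture: f/11 → f/10 → f/9 → f/8 → f/7.1 → f/6.3 → f/5.6 — 2 stops opened up (brighter).
Net change so far: 1/3 stop darker. Offset with the shutter speed: 10 → 13.

13 s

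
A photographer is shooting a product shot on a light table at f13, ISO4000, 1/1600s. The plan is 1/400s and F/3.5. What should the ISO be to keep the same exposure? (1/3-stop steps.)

ISO 80

Shutter speed: 1/1600 → 1/1250 → 1/1000 → 1/800 → 1/640 → 1/500 → 1/400 — 2 stops slower (brighter).
Aperture: f/13 → f/11 → f/10 → f/9 → f/8 → f/7.1 → f/6.3 → f/5.6 → f/5 → f/4.5 → f/4 → f/3.5 — 3 2/3 stops opened up (brighter).
Net change so far: 5 2/3 stops brighter. Offset with the ISO: 4000 → 3200 → 2500 → 2000 → 1600 → 1250 → 1000 → 800 → 640 → 500 → 400 → 320 → 250 → 200 → 160 → 125 → 100 → 80.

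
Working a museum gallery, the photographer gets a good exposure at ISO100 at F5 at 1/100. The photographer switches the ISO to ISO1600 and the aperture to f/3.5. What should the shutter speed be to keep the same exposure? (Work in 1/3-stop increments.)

ISO: 100 → 125 → 160 → 200 → 250 → 320 → 400 → 500 → 640 → 800 → 1000 → 1250 → 1600 — 4 stops raised (brighter).
Aperture: f/5 → f/4.5 → f/4 → f/3.5 — 1 stop larger aperture (brighter).
Net change so far: 5 stops brighter. Offset with the shutter speed: 1/100 → 1/125 → 1/160 → 1/200 → 1/250 → 1/320 → 1/400 → 1/500 → 1/640 → 1/800 → 1/1000 → 1/1250 → 1/1600 → 1/2000 → 1/2500 → 1/3200.

1/3200s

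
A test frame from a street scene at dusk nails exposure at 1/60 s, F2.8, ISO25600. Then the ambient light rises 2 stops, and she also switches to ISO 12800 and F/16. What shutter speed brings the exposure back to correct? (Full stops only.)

Scene light: 2 stops brighter.
ISO: 25600 → 12800 — 1 stop dropped (darker).
Aperture: f/2.8 → f/4 → f/5.6 → f/8 → f/11 → f/16 — 5 stops narrower (darker).
Net so far: 4 stops darker. Shutter speed: 1/60 → 1/30 → 1/15 → 1/8 → 1/4.

1/4s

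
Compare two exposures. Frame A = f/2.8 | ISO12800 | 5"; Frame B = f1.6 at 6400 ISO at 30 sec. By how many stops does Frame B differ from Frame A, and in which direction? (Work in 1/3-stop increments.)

Aperture: f/2.8 → f/2.5 → f/2.2 → f/2 → f/1.8 → f/1.6 — 1 2/3 stops larger aperture (brighter).
Shutter speed: 5 → 6 → 8 → 10 → 13 → 15 → 20 → 25 → 30 — 2 2/3 stops slower (brighter).
ISO: 12800 → 10000 → 8000 → 6400 — 1 stop lower (darker).
Net: +1 2/3 +2 2/3 −1 = +3 1/3 stops.

3 1/3 stops brighter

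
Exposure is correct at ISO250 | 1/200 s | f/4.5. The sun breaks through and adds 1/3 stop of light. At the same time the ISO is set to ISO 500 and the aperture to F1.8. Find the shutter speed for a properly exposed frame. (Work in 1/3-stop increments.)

1/3200s

Scene light: 1/3 stop brighter.
ISO: 250 → 320 → 400 → 500 — 1 stop higher (brighter).
Aperture: f/4.5 → f/4 → f/3.5 → f/3.2 → f/2.8 → f/2.5 → f/2.2 → f/2 → f/1.8 — 2 2/3 stops larger aperture (brighter).
Net so far: 4 stops brighter. Shutter speed: 1/200 → 1/250 → 1/320 → 1/400 → 1/500 → 1/640 → 1/800 → 1/1000 → 1/1250 → 1/1600 → 1/2000 → 1/2500 → 1/3200.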